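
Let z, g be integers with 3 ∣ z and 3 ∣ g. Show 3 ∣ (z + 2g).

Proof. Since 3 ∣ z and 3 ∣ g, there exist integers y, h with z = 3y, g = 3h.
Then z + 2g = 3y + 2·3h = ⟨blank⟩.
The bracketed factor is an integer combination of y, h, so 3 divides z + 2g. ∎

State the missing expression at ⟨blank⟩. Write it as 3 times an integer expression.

Pull the common 3 out of every term: 3y + 2·3h = 3(2h + y).
2h + y is an integer, which exhibits the divisibility.

3(2h + y)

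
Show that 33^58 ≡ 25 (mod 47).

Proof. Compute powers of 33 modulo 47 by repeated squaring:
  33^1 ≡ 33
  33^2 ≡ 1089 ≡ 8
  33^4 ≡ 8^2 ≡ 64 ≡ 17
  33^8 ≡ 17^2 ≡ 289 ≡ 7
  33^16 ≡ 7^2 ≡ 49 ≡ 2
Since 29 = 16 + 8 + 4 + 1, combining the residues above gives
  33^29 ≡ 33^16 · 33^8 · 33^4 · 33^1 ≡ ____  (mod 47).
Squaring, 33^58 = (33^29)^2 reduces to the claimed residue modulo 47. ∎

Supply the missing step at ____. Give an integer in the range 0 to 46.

Multiply the listed residues: 2 · 7 · 17 · 33 = 14 → 238 → 7854.
Reducing modulo 47: 7854 = 167·47 + 5, so 33^29 ≡ 5.

5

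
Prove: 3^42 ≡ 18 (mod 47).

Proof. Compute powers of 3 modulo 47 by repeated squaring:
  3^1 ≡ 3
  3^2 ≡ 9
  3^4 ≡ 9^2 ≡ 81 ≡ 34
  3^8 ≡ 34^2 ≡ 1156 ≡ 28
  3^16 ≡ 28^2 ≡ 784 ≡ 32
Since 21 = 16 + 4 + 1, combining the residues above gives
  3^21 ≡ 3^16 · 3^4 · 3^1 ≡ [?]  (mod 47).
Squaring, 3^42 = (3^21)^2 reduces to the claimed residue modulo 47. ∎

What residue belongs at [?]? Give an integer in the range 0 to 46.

Multiply the listed residues: 32 · 34 · 3 = 1088 → 3264.
Reducing modulo 47: 3264 = 69·47 + 21, so 3^21 ≡ 21.

21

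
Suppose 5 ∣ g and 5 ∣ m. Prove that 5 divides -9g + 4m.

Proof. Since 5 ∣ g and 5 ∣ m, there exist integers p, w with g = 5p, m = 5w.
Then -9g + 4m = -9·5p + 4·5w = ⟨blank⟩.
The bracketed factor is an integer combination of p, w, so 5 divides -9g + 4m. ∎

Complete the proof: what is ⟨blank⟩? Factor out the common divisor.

Each term has a factor of 5: -9·5p + 4·5w = 5·(-9p + 4w).
Since -9p + 4w is an integer, 5 ∣ (-9g + 4m).

5(-9p + 4w)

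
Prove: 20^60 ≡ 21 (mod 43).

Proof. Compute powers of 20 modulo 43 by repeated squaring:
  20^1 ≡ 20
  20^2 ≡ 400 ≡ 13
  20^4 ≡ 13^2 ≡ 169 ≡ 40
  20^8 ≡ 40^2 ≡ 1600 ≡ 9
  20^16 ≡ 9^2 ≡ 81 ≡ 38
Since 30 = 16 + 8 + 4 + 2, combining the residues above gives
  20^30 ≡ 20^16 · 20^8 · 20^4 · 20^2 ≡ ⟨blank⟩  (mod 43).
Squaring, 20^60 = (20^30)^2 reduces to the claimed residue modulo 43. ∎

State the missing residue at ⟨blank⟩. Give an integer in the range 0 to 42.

35

Multiply the listed residues: 38 · 9 · 40 · 13 = 342 → 13680 → 177840.
Reducing modulo 43: 177840 = 4135·43 + 35, so 20^30 ≡ 35.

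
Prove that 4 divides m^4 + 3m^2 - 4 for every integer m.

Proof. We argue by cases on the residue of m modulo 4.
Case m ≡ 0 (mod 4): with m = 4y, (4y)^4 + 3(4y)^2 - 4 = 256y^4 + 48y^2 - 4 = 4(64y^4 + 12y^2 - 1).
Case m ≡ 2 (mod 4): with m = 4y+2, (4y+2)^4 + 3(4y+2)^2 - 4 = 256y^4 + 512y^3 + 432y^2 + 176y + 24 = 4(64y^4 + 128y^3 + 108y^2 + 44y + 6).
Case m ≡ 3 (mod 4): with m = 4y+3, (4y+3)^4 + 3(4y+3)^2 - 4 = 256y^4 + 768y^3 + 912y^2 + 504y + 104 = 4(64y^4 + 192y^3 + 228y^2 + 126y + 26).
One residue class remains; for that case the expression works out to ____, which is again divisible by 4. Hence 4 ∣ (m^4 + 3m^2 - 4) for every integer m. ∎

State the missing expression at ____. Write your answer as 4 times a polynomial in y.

4(64y^4 + 64y^3 + 36y^2 + 10y)

Only m ≡ 1 (mod 4) is unaccounted for. Put m = 4y+1:
(4y+1)^4 + 3(4y+1)^2 - 4 expands to 256y^4 + 256y^3 + 144y^2 + 40y,
and factoring out 4 leaves 4(64y^4 + 64y^3 + 36y^2 + 10y).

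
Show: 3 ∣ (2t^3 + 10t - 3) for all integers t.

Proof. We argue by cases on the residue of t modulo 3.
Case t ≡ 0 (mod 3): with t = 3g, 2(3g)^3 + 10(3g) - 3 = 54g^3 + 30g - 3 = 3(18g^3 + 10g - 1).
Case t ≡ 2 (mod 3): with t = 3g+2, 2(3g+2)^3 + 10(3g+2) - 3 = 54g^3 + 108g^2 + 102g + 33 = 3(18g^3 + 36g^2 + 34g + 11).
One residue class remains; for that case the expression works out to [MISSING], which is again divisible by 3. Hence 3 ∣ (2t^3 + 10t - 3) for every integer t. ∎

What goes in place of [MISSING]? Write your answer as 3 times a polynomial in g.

3(18g^3 + 18g^2 + 16g + 3)

The residues treated are {0, 2}, so the missing case is t ≡ 1 (mod 3); write t = 3g+1.
Then 2(3g+1)^3 + 10(3g+1) - 3 = 54g^3 + 54g^2 + 48g + 9 = 3(18g^3 + 18g^2 + 16g + 3).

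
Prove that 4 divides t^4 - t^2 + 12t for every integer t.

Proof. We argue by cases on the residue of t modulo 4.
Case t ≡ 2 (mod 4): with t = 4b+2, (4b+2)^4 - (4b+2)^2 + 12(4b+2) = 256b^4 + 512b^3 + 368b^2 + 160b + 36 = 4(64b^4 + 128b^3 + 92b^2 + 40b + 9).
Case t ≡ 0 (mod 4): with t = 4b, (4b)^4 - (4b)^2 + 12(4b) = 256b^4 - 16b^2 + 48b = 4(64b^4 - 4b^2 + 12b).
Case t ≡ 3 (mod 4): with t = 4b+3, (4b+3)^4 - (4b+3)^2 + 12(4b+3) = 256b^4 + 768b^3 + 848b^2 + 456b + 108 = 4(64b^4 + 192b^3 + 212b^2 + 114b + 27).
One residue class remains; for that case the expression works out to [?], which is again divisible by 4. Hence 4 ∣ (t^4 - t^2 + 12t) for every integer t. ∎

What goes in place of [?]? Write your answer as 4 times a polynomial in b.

Only t ≡ 1 (mod 4) is unaccounted for. Put t = 4b+1:
(4b+1)^4 - (4b+1)^2 + 12(4b+1) expands to 256b^4 + 256b^3 + 80b^2 + 56b + 12,
and factoring out 4 leaves 4(64b^4 + 64b^3 + 20b^2 + 14b + 3).

4(64b^4 + 64b^3 + 20b^2 + 14b + 3)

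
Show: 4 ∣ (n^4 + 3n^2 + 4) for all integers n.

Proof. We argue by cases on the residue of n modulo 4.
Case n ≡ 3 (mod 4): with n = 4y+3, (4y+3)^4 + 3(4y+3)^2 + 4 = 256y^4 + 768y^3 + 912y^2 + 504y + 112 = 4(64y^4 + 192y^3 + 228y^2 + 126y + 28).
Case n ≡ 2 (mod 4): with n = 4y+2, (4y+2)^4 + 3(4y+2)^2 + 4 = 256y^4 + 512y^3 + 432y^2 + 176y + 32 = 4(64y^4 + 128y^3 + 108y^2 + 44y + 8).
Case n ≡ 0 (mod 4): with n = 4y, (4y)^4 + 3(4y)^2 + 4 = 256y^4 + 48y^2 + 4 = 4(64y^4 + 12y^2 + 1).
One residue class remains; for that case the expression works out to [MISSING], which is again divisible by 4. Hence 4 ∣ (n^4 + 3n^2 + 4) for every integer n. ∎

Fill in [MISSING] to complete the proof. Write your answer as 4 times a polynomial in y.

4(64y^4 + 64y^3 + 36y^2 + 10y + 2)

The residues treated are {3, 2, 0}, so the missing case is n ≡ 1 (mod 4); write n = 4y+1.
Then (4y+1)^4 + 3(4y+1)^2 + 4 = 256y^4 + 256y^3 + 144y^2 + 40y + 8 = 4(64y^4 + 64y^3 + 36y^2 + 10y + 2).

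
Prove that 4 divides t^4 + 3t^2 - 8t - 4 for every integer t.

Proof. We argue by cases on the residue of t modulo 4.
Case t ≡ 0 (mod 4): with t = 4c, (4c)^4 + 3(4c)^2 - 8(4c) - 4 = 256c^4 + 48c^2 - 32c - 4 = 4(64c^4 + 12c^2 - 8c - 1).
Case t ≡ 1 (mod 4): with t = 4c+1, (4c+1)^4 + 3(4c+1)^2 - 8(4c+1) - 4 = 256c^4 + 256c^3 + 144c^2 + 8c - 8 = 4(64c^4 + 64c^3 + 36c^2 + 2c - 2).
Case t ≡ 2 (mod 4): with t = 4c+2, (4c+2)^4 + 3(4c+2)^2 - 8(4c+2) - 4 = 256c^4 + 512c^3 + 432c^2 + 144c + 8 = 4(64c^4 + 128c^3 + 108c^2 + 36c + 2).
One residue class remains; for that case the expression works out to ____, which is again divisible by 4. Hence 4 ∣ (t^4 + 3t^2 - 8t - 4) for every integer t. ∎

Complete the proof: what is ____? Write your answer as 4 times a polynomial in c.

4(64c^4 + 192c^3 + 228c^2 + 118c + 20)

The residues treated are {0, 1, 2}, so the missing case is t ≡ 3 (mod 4); write t = 4c+3.
Then (4c+3)^4 + 3(4c+3)^2 - 8(4c+3) - 4 = 256c^4 + 768c^3 + 912c^2 + 472c + 80 = 4(64c^4 + 192c^3 + 228c^2 + 118c + 20).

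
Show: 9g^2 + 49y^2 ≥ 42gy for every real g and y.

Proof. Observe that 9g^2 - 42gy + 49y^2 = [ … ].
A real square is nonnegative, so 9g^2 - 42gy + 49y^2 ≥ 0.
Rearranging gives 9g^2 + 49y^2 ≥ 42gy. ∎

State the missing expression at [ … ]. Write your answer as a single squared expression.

(3g - 7y)^2

The leading and trailing coefficients are 3^2 and 7^2, and 42 = 2·3·7, so the trinomial is (3g - 7y)^2.
Hence 9g^2 - 42gy + 49y^2 ≥ 0.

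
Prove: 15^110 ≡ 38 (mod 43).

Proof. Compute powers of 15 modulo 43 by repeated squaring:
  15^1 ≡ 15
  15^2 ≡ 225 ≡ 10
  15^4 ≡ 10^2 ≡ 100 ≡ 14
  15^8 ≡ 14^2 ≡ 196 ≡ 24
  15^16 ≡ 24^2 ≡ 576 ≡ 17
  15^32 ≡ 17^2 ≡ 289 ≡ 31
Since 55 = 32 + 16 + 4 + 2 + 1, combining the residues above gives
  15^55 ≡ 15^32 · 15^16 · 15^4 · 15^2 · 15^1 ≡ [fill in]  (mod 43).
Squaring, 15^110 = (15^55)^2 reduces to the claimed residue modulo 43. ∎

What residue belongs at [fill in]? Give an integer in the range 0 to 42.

9

Multiply the listed residues: 31 · 17 · 14 · 10 · 15 = 527 → 7378 → 73780 → 1106700.
Reducing modulo 43: 1106700 = 25737·43 + 9, so 15^55 ≡ 9.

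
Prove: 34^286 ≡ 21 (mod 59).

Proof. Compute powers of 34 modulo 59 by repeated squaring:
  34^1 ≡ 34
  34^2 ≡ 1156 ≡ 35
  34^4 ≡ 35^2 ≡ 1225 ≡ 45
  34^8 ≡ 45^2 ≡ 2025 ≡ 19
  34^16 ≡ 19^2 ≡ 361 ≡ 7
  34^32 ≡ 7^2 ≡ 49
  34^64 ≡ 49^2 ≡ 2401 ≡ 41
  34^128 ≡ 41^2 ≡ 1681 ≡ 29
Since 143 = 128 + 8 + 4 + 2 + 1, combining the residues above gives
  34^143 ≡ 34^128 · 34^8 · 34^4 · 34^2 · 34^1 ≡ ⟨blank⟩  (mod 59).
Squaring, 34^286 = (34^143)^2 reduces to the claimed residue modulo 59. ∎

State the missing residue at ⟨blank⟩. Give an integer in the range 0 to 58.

32

Multiply the listed residues: 29 · 19 · 45 · 35 · 34 = 551 → 24795 → 867825 → 29506050.
Reducing modulo 59: 29506050 = 500102·59 + 32, so 34^143 ≡ 32.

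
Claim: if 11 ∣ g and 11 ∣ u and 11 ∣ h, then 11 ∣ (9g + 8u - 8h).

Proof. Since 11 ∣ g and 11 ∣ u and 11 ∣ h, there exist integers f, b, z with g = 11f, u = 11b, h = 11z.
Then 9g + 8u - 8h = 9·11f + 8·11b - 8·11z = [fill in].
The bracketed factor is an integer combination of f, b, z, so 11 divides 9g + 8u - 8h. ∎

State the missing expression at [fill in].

11(8b + 9f - 8z)

Each term has a factor of 11: 9·11f + 8·11b - 8·11z = 11·(8b + 9f - 8z).
Since 8b + 9f - 8z is an integer, 11 ∣ (9g + 8u - 8h).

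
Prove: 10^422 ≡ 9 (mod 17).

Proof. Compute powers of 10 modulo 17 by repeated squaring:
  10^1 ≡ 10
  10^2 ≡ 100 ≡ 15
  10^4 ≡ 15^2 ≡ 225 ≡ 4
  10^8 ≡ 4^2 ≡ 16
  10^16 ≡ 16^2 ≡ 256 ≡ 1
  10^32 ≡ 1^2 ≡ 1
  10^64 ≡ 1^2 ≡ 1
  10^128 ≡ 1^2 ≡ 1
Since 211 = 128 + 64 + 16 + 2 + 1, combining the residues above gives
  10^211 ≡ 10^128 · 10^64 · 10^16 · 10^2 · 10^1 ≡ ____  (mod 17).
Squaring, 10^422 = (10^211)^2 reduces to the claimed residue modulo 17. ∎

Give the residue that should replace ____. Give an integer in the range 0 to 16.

Multiply the listed residues: 1 · 1 · 1 · 15 · 10 = 1 → 1 → 15 → 150.
Reducing modulo 17: 150 = 8·17 + 14, so 10^211 ≡ 14.

14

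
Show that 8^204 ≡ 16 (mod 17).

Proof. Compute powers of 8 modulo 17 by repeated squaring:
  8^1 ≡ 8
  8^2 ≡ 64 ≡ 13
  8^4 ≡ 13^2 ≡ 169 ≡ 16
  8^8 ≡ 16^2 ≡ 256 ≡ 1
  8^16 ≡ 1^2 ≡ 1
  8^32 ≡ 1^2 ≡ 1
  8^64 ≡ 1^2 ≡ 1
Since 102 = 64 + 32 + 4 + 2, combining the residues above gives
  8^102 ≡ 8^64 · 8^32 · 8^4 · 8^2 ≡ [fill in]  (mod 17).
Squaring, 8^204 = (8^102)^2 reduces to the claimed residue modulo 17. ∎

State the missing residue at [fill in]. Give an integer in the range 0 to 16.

4

Multiply the listed residues: 1 · 1 · 16 · 13 = 1 → 16 → 208.
Reducing modulo 17: 208 = 12·17 + 4, so 8^102 ≡ 4.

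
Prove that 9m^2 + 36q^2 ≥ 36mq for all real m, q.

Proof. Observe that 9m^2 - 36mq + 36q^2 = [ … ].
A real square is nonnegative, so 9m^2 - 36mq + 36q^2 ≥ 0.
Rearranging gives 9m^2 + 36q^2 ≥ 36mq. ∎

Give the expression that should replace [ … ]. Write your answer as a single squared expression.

(3m - 6q)^2

9m^2 - 36mq + 36q^2 is a perfect-square trinomial: the outer terms are (3m)^2 and (6q)^2, and the cross term is -2·3m·6q.
So 9m^2 - 36mq + 36q^2 = (3m - 6q)^2 ≥ 0.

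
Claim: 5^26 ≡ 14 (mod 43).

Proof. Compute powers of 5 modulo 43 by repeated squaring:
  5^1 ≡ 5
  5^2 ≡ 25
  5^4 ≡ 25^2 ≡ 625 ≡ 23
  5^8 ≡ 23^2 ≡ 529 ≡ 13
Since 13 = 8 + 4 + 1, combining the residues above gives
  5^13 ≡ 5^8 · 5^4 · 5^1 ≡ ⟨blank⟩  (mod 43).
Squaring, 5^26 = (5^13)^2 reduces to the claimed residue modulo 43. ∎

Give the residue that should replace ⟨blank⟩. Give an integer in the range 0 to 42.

Multiply the listed residues: 13 · 23 · 5 = 299 → 1495.
Reducing modulo 43: 1495 = 34·43 + 33, so 5^13 ≡ 33.

33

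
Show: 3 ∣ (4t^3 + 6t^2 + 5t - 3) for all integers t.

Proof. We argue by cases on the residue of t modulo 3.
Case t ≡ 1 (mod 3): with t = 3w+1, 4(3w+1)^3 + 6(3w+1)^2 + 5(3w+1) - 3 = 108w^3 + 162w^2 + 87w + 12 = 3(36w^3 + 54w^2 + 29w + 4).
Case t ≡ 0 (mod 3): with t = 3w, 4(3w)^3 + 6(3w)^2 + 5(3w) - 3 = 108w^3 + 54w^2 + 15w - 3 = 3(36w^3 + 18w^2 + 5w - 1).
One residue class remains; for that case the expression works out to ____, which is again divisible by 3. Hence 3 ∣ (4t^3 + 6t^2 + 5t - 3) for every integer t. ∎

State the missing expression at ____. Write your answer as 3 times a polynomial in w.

Only t ≡ 2 (mod 3) is unaccounted for. Put t = 3w+2:
4(3w+2)^3 + 6(3w+2)^2 + 5(3w+2) - 3 expands to 108w^3 + 270w^2 + 231w + 63,
and factoring out 3 leaves 3(36w^3 + 90w^2 + 77w + 21).

3(36w^3 + 90w^2 + 77w + 21)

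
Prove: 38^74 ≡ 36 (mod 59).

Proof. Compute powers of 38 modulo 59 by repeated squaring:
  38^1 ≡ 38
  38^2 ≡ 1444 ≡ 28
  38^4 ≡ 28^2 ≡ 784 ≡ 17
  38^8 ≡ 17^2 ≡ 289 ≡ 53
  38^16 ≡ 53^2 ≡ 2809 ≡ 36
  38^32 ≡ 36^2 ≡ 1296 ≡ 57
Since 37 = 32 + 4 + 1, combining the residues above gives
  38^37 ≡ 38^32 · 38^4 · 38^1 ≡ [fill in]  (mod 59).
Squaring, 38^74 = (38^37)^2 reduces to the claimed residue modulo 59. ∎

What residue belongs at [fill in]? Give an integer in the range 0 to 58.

38^32 · 38^4 · 38^1 ≡ 57 · 17 · 38 = 36822.
36822 mod 59 = 6, so 38^37 ≡ 6 (mod 59).

6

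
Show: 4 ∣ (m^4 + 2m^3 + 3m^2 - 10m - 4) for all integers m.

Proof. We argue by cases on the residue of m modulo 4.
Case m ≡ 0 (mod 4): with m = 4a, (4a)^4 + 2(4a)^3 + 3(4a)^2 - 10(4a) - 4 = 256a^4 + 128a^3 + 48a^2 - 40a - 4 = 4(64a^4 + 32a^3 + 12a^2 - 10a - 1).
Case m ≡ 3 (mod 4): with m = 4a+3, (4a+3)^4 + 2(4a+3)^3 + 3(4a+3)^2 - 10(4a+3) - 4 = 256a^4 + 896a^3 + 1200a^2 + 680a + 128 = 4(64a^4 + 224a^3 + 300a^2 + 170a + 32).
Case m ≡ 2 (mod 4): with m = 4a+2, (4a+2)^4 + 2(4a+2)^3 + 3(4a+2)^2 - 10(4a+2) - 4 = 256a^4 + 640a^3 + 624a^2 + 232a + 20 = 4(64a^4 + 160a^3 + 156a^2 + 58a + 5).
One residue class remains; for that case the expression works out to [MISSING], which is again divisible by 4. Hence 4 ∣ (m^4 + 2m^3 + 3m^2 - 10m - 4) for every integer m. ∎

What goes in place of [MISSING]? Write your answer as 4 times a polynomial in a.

The residues treated are {0, 3, 2}, so the missing case is m ≡ 1 (mod 4); write m = 4a+1.
Then (4a+1)^4 + 2(4a+1)^3 + 3(4a+1)^2 - 10(4a+1) - 4 = 256a^4 + 384a^3 + 240a^2 + 24a - 8 = 4(64a^4 + 96a^3 + 60a^2 + 6a - 2).

4(64a^4 + 96a^3 + 60a^2 + 6a - 2)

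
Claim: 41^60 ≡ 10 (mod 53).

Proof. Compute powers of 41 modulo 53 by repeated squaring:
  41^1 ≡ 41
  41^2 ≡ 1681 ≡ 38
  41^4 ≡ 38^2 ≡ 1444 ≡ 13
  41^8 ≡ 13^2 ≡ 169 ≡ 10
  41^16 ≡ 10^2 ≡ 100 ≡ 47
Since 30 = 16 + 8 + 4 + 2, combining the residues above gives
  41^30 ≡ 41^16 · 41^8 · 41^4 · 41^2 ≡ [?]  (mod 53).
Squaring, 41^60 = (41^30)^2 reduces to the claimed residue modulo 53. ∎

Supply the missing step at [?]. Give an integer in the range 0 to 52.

40

Multiply the listed residues: 47 · 10 · 13 · 38 = 470 → 6110 → 232180.
Reducing modulo 53: 232180 = 4380·53 + 40, so 41^30 ≡ 40.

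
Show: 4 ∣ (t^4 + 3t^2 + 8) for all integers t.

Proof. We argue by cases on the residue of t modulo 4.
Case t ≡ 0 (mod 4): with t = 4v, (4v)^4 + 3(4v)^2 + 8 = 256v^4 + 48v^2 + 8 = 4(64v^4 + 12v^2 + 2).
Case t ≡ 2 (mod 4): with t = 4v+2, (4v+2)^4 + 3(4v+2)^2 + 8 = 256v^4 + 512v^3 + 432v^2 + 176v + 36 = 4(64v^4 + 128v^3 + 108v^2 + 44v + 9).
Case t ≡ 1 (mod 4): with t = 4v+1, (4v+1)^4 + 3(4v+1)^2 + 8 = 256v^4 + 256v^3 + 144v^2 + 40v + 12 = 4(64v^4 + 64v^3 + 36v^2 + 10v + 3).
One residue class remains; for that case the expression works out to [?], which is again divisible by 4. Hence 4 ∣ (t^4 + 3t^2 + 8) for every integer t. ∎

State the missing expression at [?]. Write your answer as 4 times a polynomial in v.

The residues treated are {0, 2, 1}, so the missing case is t ≡ 3 (mod 4); write t = 4v+3.
Then (4v+3)^4 + 3(4v+3)^2 + 8 = 256v^4 + 768v^3 + 912v^2 + 504v + 116 = 4(64v^4 + 192v^3 + 228v^2 + 126v + 29).

4(64v^4 + 192v^3 + 228v^2 + 126v + 29)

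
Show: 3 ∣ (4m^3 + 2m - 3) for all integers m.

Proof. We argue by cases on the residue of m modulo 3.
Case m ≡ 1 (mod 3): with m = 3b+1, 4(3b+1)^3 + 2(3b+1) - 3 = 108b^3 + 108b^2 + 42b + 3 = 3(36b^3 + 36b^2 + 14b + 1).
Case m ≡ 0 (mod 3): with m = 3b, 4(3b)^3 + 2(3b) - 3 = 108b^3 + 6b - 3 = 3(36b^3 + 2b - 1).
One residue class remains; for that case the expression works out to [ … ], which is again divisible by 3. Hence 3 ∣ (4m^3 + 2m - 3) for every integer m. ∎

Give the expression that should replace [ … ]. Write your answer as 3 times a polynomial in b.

3(36b^3 + 72b^2 + 50b + 11)

The residues treated are {1, 0}, so the missing case is m ≡ 2 (mod 3); write m = 3b+2.
Then 4(3b+2)^3 + 2(3b+2) - 3 = 108b^3 + 216b^2 + 150b + 33 = 3(36b^3 + 72b^2 + 50b + 11).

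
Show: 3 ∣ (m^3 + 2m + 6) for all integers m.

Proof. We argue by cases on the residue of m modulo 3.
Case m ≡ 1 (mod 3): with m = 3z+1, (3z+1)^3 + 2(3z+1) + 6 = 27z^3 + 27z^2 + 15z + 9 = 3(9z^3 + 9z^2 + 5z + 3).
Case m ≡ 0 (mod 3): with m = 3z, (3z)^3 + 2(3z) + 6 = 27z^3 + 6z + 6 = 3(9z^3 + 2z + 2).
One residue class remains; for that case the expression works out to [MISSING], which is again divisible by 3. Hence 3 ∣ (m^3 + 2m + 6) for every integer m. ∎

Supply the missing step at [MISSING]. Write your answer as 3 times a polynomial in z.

Only m ≡ 2 (mod 3) is unaccounted for. Put m = 3z+2:
(3z+2)^3 + 2(3z+2) + 6 expands to 27z^3 + 54z^2 + 42z + 18,
and factoring out 3 leaves 3(9z^3 + 18z^2 + 14z + 6).

3(9z^3 + 18z^2 + 14z + 6)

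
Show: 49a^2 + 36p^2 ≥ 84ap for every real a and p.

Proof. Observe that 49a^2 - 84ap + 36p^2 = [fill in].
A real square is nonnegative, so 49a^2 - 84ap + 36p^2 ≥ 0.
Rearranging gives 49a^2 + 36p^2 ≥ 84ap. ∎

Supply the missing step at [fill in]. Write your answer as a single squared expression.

49a^2 - 84ap + 36p^2 is a perfect-square trinomial: the outer terms are (7a)^2 and (6p)^2, and the cross term is -2·7a·6p.
So 49a^2 - 84ap + 36p^2 = (7a - 6p)^2 ≥ 0.

(7a - 6p)^2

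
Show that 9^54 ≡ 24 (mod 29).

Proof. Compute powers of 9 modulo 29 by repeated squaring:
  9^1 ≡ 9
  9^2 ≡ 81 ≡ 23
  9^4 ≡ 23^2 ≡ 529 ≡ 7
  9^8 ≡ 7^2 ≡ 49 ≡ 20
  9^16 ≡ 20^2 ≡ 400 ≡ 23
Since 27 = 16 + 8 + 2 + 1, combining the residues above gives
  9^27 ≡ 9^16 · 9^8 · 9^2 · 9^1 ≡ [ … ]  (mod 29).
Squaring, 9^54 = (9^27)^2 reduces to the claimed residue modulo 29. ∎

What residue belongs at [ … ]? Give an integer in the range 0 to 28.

Multiply the listed residues: 23 · 20 · 23 · 9 = 460 → 10580 → 95220.
Reducing modulo 29: 95220 = 3283·29 + 13, so 9^27 ≡ 13.

13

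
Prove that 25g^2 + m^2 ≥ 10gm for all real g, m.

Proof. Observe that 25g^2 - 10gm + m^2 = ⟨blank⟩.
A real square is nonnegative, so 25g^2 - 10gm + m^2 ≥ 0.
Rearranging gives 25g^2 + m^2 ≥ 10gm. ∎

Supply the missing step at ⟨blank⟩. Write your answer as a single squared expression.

The leading and trailing coefficients are 5^2 and 1^2, and 10 = 2·5·1, so the trinomial is (5g - m)^2.
Hence 25g^2 - 10gm + m^2 ≥ 0.

(5g - m)^2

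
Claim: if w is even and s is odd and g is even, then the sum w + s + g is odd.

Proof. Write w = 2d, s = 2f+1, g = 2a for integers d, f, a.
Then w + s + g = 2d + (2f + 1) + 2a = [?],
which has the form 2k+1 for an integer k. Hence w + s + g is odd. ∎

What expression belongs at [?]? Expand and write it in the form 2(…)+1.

2(a + d + f) + 1

2d + (2f + 1) + 2a = 2a + 2d + 2f + 1
= 2(a + d + f) + 1.
Since a + d + f is an integer, the sum is of the form 2k+1 for an integer k.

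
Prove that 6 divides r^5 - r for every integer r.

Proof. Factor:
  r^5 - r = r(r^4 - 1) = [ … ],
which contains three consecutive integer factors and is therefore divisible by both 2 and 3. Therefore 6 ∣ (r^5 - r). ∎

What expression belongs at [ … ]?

(r - 1)r(r + 1)(r^2 + 1)

r^4 - 1 = (r^2 - 1)(r^2 + 1), and r^2 - 1 = (r-1)(r+1).
So r(r^4 - 1) = (r - 1)r(r + 1)(r^2 + 1).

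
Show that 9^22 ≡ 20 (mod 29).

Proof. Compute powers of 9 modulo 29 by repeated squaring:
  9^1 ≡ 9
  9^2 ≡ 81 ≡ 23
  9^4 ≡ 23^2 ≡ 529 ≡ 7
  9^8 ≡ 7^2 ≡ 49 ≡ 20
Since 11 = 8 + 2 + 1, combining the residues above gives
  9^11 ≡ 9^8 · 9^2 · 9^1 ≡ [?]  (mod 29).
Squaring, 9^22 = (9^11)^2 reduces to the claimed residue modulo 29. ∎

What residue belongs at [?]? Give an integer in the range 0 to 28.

22

Multiply the listed residues: 20 · 23 · 9 = 460 → 4140.
Reducing modulo 29: 4140 = 142·29 + 22, so 9^11 ≡ 22.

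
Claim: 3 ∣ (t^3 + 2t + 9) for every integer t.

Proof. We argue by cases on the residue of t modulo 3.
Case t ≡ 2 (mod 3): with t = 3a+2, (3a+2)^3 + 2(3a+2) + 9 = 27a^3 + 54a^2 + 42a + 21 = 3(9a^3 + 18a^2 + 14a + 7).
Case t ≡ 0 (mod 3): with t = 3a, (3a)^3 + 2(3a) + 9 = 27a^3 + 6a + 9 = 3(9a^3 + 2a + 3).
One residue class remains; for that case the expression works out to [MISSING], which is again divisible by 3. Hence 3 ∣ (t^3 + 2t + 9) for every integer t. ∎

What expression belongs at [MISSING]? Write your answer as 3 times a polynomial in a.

3(9a^3 + 9a^2 + 5a + 4)

The residues treated are {2, 0}, so the missing case is t ≡ 1 (mod 3); write t = 3a+1.
Then (3a+1)^3 + 2(3a+1) + 9 = 27a^3 + 27a^2 + 15a + 12 = 3(9a^3 + 9a^2 + 5a + 4).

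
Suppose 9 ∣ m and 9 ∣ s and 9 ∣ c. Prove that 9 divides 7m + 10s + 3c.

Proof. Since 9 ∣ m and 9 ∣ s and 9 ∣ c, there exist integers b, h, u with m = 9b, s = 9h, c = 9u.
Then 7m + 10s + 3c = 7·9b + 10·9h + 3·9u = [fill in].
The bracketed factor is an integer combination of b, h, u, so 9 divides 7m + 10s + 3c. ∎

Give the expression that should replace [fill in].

9(7b + 10h + 3u)

Each term has a factor of 9: 7·9b + 10·9h + 3·9u = 9·(7b + 10h + 3u).
Since 7b + 10h + 3u is an integer, 9 ∣ (7m + 10s + 3c).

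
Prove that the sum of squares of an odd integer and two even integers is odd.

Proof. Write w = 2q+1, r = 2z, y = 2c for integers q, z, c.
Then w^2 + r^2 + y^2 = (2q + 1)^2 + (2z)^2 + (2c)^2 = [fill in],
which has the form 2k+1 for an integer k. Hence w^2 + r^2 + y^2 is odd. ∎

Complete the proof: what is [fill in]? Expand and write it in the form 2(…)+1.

2(2c^2 + 2q^2 + 2q + 2z^2) + 1

(2q + 1)^2 + (2z)^2 + (2c)^2 = 4c^2 + 4q^2 + 4q + 4z^2 + 1
= 2(2c^2 + 2q^2 + 2q + 2z^2) + 1.
Since 2c^2 + 2q^2 + 2q + 2z^2 is an integer, the sum of squares is of the form 2k+1 for an integer k.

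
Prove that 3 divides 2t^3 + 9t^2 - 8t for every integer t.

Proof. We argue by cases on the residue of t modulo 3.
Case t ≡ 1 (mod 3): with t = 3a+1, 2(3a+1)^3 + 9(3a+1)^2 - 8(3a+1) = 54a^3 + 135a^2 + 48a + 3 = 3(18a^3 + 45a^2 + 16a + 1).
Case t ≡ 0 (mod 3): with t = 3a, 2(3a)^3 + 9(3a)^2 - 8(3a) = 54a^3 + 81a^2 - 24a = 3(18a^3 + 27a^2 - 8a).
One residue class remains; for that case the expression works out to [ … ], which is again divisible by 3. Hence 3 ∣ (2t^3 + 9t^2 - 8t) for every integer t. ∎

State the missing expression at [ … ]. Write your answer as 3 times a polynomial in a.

3(18a^3 + 63a^2 + 52a + 12)

The residues treated are {1, 0}, so the missing case is t ≡ 2 (mod 3); write t = 3a+2.
Then 2(3a+2)^3 + 9(3a+2)^2 - 8(3a+2) = 54a^3 + 189a^2 + 156a + 36 = 3(18a^3 + 63a^2 + 52a + 12).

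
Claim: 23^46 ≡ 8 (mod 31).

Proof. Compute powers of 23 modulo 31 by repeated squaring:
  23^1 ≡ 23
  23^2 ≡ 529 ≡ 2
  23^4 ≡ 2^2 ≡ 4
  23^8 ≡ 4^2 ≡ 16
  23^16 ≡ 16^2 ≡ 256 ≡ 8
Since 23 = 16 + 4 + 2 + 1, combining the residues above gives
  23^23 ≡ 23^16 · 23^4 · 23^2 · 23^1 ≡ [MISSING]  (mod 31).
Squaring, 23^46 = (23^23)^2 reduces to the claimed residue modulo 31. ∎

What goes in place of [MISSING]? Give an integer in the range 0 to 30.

Multiply the listed residues: 8 · 4 · 2 · 23 = 32 → 64 → 1472.
Reducing modulo 31: 1472 = 47·31 + 15, so 23^23 ≡ 15.

15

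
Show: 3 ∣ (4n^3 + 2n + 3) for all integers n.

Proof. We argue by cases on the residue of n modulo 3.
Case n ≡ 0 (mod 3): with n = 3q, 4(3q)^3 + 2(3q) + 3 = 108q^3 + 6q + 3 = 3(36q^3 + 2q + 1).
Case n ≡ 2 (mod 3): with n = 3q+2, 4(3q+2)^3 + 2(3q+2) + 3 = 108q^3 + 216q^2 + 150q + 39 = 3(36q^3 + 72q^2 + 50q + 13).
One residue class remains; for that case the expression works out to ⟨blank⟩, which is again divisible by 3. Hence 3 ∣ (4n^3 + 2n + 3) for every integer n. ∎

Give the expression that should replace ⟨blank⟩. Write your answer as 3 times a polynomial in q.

3(36q^3 + 36q^2 + 14q + 3)

Only n ≡ 1 (mod 3) is unaccounted for. Put n = 3q+1:
4(3q+1)^3 + 2(3q+1) + 3 expands to 108q^3 + 108q^2 + 42q + 9,
and factoring out 3 leaves 3(36q^3 + 36q^2 + 14q + 3).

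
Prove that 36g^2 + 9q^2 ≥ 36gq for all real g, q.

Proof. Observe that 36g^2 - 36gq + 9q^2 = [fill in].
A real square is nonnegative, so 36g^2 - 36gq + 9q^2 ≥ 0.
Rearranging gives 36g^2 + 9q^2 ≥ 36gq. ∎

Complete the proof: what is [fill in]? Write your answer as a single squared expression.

36g^2 - 36gq + 9q^2 is a perfect-square trinomial: the outer terms are (6g)^2 and (3q)^2, and the cross term is -2·6g·3q.
So 36g^2 - 36gq + 9q^2 = (6g - 3q)^2 ≥ 0.

(6g - 3q)^2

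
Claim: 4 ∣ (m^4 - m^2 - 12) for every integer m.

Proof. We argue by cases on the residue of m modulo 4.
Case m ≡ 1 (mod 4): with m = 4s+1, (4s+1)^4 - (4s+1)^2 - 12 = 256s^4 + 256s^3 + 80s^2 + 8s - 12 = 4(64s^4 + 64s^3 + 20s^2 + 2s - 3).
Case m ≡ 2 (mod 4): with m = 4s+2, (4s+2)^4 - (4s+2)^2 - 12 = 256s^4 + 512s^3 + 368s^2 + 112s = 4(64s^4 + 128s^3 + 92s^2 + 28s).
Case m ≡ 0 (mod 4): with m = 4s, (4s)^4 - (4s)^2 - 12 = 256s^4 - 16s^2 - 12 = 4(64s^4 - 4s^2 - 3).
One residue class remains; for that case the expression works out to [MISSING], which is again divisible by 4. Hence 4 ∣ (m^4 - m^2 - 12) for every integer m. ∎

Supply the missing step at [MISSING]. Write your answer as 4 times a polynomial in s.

Only m ≡ 3 (mod 4) is unaccounted for. Put m = 4s+3:
(4s+3)^4 - (4s+3)^2 - 12 expands to 256s^4 + 768s^3 + 848s^2 + 408s + 60,
and factoring out 4 leaves 4(64s^4 + 192s^3 + 212s^2 + 102s + 15).

4(64s^4 + 192s^3 + 212s^2 + 102s + 15)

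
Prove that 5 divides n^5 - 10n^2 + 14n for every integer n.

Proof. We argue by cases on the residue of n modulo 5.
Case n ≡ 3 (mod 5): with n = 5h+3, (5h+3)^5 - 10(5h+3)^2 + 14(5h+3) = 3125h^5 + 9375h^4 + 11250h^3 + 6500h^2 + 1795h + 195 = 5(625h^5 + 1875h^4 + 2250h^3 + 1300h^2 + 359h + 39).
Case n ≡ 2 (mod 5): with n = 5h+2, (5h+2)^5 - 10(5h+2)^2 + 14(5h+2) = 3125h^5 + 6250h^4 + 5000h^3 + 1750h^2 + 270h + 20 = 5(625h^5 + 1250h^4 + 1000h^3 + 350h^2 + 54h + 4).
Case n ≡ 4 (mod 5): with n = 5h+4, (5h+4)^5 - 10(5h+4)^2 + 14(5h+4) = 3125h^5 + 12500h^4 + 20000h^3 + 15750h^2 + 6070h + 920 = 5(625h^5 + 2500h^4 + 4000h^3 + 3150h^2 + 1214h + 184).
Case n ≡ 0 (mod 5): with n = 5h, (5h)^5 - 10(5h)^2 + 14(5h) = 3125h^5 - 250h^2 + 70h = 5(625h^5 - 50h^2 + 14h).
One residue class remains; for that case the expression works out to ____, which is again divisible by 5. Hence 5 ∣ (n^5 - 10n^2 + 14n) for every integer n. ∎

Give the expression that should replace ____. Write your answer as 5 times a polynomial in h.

The residues treated are {3, 2, 4, 0}, so the missing case is n ≡ 1 (mod 5); write n = 5h+1.
Then (5h+1)^5 - 10(5h+1)^2 + 14(5h+1) = 3125h^5 + 3125h^4 + 1250h^3 - 5h + 5 = 5(625h^5 + 625h^4 + 250h^3 - h + 1).

5(625h^5 + 625h^4 + 250h^3 - h + 1)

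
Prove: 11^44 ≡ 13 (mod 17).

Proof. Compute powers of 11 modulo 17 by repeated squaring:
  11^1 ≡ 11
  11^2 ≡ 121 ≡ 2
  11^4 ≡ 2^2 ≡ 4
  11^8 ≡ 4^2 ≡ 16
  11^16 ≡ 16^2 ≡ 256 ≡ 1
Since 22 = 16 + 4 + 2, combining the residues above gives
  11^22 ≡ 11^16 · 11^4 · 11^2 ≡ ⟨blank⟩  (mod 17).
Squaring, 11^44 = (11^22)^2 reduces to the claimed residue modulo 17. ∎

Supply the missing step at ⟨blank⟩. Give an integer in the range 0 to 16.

8

11^16 · 11^4 · 11^2 ≡ 1 · 4 · 2 = 8.
8 mod 17 = 8, so 11^22 ≡ 8 (mod 17).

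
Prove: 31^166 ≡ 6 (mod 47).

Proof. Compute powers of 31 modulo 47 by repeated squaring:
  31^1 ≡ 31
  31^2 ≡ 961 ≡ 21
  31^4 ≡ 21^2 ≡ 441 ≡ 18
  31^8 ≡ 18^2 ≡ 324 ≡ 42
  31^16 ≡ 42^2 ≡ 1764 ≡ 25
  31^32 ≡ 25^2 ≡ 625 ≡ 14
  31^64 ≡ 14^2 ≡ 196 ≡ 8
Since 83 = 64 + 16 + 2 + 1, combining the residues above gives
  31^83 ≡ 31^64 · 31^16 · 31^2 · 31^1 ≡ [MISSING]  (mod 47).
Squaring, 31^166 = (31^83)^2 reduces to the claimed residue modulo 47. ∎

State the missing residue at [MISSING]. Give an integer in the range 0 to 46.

Multiply the listed residues: 8 · 25 · 21 · 31 = 200 → 4200 → 130200.
Reducing modulo 47: 130200 = 2770·47 + 10, so 31^83 ≡ 10.

10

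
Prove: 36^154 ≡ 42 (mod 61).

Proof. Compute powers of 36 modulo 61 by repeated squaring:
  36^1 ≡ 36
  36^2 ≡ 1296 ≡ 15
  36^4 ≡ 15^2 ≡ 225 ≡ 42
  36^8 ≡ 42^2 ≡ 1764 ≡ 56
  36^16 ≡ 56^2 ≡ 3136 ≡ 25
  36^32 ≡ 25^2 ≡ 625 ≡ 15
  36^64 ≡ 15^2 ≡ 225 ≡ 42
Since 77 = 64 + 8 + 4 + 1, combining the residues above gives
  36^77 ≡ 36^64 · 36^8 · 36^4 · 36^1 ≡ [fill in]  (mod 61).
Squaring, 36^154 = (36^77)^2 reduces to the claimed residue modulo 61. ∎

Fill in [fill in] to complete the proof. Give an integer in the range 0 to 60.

Multiply the listed residues: 42 · 56 · 42 · 36 = 2352 → 98784 → 3556224.
Reducing modulo 61: 3556224 = 58298·61 + 46, so 36^77 ≡ 46.

46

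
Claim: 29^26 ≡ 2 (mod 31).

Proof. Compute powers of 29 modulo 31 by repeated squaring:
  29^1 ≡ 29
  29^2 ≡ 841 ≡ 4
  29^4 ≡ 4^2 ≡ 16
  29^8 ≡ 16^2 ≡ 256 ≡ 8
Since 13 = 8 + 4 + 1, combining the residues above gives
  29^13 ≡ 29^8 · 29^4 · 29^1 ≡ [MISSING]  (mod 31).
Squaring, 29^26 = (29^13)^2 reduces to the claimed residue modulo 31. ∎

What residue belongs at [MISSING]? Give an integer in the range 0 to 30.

Multiply the listed residues: 8 · 16 · 29 = 128 → 3712.
Reducing modulo 31: 3712 = 119·31 + 23, so 29^13 ≡ 23.

23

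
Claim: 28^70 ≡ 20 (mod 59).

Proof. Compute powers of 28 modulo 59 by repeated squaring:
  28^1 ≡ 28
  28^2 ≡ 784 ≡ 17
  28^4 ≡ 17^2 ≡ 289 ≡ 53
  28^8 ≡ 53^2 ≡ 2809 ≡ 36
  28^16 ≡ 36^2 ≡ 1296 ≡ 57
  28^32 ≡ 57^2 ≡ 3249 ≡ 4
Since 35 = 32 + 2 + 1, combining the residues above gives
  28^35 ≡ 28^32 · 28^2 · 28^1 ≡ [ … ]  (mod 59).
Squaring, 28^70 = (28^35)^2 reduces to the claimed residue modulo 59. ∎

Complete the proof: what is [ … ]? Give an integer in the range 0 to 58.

16

28^32 · 28^2 · 28^1 ≡ 4 · 17 · 28 = 1904.
1904 mod 59 = 16, so 28^35 ≡ 16 (mod 59).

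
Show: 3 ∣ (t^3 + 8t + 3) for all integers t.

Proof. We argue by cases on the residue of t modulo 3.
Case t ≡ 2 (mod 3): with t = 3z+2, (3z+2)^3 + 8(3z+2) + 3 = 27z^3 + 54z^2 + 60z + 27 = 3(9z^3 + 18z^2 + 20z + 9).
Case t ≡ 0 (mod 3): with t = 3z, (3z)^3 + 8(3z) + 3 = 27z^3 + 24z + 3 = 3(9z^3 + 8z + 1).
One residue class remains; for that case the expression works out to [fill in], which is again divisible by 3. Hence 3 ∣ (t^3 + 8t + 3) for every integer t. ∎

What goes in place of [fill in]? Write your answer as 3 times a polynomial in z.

3(9z^3 + 9z^2 + 11z + 4)

Only t ≡ 1 (mod 3) is unaccounted for. Put t = 3z+1:
(3z+1)^3 + 8(3z+1) + 3 expands to 27z^3 + 27z^2 + 33z + 12,
and factoring out 3 leaves 3(9z^3 + 9z^2 + 11z + 4).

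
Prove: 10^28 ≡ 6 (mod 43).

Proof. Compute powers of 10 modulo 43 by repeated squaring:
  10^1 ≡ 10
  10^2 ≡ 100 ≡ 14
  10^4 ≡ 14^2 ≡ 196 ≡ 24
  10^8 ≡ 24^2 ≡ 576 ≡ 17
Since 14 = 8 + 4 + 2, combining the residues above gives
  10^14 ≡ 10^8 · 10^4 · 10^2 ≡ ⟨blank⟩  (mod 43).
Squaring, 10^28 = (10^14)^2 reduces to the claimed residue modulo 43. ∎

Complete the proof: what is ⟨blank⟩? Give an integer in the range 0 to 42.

Multiply the listed residues: 17 · 24 · 14 = 408 → 5712.
Reducing modulo 43: 5712 = 132·43 + 36, so 10^14 ≡ 36.

36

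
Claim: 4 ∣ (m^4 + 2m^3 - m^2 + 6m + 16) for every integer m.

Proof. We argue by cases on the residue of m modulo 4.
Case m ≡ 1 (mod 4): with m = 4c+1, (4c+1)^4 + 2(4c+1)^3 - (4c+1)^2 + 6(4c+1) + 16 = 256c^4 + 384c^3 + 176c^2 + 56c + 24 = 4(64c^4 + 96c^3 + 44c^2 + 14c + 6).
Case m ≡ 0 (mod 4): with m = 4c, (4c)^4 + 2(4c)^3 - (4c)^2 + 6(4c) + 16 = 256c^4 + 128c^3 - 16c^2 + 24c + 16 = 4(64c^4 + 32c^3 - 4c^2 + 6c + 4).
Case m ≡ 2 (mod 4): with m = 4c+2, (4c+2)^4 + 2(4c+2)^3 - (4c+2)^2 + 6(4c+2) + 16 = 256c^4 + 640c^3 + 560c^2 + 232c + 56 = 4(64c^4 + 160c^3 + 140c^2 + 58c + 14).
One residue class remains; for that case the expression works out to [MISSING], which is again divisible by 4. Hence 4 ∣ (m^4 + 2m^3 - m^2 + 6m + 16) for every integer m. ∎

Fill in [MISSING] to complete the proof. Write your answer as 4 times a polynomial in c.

4(64c^4 + 224c^3 + 284c^2 + 162c + 40)

The residues treated are {1, 0, 2}, so the missing case is m ≡ 3 (mod 4); write m = 4c+3.
Then (4c+3)^4 + 2(4c+3)^3 - (4c+3)^2 + 6(4c+3) + 16 = 256c^4 + 896c^3 + 1136c^2 + 648c + 160 = 4(64c^4 + 224c^3 + 284c^2 + 162c + 40).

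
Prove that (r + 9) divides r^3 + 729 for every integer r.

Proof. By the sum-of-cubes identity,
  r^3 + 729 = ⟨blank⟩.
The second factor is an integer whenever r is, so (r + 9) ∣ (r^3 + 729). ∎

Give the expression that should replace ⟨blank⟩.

(r + 9)(r^2 - 9r + 81)

a^3 + b^3 = (a + b)(a^2 - ab + b^2). With a = r, b = 9:
r^3 + 729 = (r + 9)(r^2 - 9r + 81).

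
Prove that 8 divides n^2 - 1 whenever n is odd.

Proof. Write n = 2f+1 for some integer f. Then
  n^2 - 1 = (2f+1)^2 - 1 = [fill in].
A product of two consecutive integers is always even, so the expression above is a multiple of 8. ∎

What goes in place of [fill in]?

4f(f + 1)

(2f+1)^2 - 1 = 4f^2 + 4f + 1 - 1 = 4f^2 + 4f = 4f(f+1).
Since f and f+1 are consecutive, f(f+1) is even, and 4·(even) is a multiple of 8.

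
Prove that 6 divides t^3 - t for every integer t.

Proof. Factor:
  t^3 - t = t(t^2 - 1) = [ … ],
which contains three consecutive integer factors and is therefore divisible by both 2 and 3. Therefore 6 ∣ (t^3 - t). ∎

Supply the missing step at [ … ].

t(t^2 - 1) = t(t - 1)(t + 1) = (t - 1)t(t + 1).
These three factors are consecutive integers, so their product is divisible by 6.

(t - 1)t(t + 1)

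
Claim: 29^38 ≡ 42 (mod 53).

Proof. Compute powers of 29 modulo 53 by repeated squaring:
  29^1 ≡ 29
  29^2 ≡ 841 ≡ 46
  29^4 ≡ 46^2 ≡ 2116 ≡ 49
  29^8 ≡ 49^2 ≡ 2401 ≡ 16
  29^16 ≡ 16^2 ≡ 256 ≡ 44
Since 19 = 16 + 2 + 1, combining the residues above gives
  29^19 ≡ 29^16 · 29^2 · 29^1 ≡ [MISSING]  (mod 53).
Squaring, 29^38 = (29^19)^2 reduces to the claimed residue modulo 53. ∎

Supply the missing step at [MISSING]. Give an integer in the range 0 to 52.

25

Multiply the listed residues: 44 · 46 · 29 = 2024 → 58696.
Reducing modulo 53: 58696 = 1107·53 + 25, so 29^19 ≡ 25.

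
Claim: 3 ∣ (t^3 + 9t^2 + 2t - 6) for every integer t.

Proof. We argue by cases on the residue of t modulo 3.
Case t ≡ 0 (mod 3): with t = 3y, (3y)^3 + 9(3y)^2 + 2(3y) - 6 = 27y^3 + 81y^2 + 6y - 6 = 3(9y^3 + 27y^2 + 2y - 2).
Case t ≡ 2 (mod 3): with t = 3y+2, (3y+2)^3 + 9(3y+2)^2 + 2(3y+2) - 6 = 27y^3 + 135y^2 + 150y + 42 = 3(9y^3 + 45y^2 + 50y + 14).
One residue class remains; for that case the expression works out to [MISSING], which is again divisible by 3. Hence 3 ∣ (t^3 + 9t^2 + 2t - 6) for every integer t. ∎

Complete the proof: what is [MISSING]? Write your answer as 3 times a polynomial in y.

The residues treated are {0, 2}, so the missing case is t ≡ 1 (mod 3); write t = 3y+1.
Then (3y+1)^3 + 9(3y+1)^2 + 2(3y+1) - 6 = 27y^3 + 108y^2 + 69y + 6 = 3(9y^3 + 36y^2 + 23y + 2).

3(9y^3 + 36y^2 + 23y + 2)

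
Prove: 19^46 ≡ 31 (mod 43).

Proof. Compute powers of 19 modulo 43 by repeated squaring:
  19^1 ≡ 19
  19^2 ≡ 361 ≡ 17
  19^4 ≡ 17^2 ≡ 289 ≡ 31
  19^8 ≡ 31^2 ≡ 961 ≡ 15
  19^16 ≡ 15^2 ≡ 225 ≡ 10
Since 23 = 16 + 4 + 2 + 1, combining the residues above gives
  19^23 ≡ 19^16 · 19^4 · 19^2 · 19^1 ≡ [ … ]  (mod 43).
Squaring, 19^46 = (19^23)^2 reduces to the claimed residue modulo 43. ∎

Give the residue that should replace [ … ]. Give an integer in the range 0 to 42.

26

Multiply the listed residues: 10 · 31 · 17 · 19 = 310 → 5270 → 100130.
Reducing modulo 43: 100130 = 2328·43 + 26, so 19^23 ≡ 26.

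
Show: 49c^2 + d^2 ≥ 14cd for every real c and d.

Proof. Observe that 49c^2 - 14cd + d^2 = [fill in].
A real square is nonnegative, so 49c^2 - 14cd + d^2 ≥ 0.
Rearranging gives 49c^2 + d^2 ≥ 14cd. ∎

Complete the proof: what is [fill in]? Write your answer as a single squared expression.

49c^2 - 14cd + d^2 is a perfect-square trinomial: the outer terms are (7c)^2 and (d)^2, and the cross term is -2·7c·d.
So 49c^2 - 14cd + d^2 = (7c - d)^2 ≥ 0.

(7c - d)^2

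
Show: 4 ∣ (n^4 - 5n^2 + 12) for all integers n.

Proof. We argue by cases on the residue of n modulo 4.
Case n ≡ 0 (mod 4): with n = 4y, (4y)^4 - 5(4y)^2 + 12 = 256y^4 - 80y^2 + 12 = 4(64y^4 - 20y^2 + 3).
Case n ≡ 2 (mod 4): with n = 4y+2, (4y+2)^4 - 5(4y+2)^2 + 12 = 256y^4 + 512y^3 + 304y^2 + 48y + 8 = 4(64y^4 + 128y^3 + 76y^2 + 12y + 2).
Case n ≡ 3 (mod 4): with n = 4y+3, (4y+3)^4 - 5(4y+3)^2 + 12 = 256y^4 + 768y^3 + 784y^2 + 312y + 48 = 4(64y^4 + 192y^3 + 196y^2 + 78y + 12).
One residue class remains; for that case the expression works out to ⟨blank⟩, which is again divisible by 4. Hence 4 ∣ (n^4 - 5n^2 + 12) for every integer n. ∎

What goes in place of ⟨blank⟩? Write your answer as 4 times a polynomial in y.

The residues treated are {0, 2, 3}, so the missing case is n ≡ 1 (mod 4); write n = 4y+1.
Then (4y+1)^4 - 5(4y+1)^2 + 12 = 256y^4 + 256y^3 + 16y^2 - 24y + 8 = 4(64y^4 + 64y^3 + 4y^2 - 6y + 2).

4(64y^4 + 64y^3 + 4y^2 - 6y + 2)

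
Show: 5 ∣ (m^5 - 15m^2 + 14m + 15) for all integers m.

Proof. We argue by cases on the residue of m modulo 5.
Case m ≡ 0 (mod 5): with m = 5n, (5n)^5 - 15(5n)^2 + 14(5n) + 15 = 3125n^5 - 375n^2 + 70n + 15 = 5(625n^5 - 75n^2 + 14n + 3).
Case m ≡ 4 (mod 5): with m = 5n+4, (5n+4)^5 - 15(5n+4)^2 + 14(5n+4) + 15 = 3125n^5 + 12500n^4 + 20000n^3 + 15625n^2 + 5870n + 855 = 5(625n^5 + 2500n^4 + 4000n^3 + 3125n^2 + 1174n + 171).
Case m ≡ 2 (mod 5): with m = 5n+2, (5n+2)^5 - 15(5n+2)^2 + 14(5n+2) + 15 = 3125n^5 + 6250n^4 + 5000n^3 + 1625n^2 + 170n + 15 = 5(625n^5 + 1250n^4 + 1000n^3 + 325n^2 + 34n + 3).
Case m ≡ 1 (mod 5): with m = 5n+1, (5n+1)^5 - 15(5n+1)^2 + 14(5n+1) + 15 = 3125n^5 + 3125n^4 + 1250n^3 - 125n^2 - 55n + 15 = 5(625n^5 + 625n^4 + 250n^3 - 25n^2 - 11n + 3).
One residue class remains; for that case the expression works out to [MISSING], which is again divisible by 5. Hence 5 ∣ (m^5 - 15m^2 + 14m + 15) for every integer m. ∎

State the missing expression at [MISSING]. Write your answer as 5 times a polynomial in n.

5(625n^5 + 1875n^4 + 2250n^3 + 1275n^2 + 329n + 33)

The residues treated are {0, 4, 2, 1}, so the missing case is m ≡ 3 (mod 5); write m = 5n+3.
Then (5n+3)^5 - 15(5n+3)^2 + 14(5n+3) + 15 = 3125n^5 + 9375n^4 + 11250n^3 + 6375n^2 + 1645n + 165 = 5(625n^5 + 1875n^4 + 2250n^3 + 1275n^2 + 329n + 33).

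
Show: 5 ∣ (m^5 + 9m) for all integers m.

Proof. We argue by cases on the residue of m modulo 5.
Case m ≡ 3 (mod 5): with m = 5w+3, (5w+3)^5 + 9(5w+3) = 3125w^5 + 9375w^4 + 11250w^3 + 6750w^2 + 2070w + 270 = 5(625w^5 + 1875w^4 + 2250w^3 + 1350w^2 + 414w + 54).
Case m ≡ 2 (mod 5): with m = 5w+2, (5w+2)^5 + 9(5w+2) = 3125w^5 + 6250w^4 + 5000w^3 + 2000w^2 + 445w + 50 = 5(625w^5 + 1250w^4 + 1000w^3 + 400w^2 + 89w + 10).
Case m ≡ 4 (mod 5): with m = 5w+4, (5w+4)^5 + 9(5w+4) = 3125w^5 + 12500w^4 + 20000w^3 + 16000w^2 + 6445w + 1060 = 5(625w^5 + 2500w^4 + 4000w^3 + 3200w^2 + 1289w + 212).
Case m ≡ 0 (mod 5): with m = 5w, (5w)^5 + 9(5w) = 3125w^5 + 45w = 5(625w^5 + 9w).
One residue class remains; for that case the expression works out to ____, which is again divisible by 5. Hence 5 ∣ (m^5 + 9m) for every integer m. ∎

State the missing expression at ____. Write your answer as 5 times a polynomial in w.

5(625w^5 + 625w^4 + 250w^3 + 50w^2 + 14w + 2)

Only m ≡ 1 (mod 5) is unaccounted for. Put m = 5w+1:
(5w+1)^5 + 9(5w+1) expands to 3125w^5 + 3125w^4 + 1250w^3 + 250w^2 + 70w + 10,
and factoring out 5 leaves 5(625w^5 + 625w^4 + 250w^3 + 50w^2 + 14w + 2).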